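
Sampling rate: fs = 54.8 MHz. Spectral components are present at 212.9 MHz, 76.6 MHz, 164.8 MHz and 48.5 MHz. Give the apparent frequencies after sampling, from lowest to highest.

0.4 MHz, 6.3 MHz, 21.8 MHz

fs/2 = 27.4 MHz.
212.9 MHz mod fs = 48.5 MHz.
48.5 MHz > fs/2 = 27.4 MHz, folds to fs − 48.5 MHz = 6.3 MHz.
76.6 MHz mod fs = 21.8 MHz.
21.8 MHz ≤ fs/2 = 27.4 MHz, appears at 21.8 MHz.
164.8 MHz mod fs = 0.4 MHz.
0.4 MHz ≤ fs/2 = 27.4 MHz, appears at 0.4 MHz.
48.5 MHz > fs/2 = 27.4 MHz, folds to fs − 48.5 MHz = 6.3 MHz.
Distinct values: {0.4 MHz, 6.3 MHz, 21.8 MHz}.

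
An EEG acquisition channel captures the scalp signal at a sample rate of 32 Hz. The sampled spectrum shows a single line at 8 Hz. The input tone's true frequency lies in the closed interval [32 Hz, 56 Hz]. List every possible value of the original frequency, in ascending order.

40 Hz, 56 Hz

Frequencies that alias to 8 Hz are k·fs ± 8 Hz for integer k ≥ 0.
k=0: 8 Hz.
k=1: 24 Hz, 40 Hz.
k=2: 56 Hz, 72 Hz.
k=3: 88 Hz, 104 Hz.
Within [32 Hz, 56 Hz]: 40 Hz, 56 Hz.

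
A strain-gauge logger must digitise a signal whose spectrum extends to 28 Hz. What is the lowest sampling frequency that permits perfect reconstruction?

56 Hz

Nyquist rate = 2 × 28 Hz = 56 Hz.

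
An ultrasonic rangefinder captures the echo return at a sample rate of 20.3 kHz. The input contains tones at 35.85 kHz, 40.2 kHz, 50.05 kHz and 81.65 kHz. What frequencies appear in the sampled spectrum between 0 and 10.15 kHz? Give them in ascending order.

0.4 kHz, 0.45 kHz, 4.75 kHz, 9.45 kHz

fs/2 = 10.15 kHz.
35.85 kHz mod fs = 15.55 kHz.
15.55 kHz > fs/2 = 10.15 kHz, folds to fs − 15.55 kHz = 4.75 kHz.
40.2 kHz mod fs = 19.9 kHz.
19.9 kHz > fs/2 = 10.15 kHz, folds to fs − 19.9 kHz = 0.4 kHz.
50.05 kHz mod fs = 9.45 kHz.
9.45 kHz ≤ fs/2 = 10.15 kHz, appears at 9.45 kHz.
81.65 kHz mod fs = 0.45 kHz.
0.45 kHz ≤ fs/2 = 10.15 kHz, appears at 0.45 kHz.
Distinct values: {0.4 kHz, 0.45 kHz, 4.75 kHz, 9.45 kHz}.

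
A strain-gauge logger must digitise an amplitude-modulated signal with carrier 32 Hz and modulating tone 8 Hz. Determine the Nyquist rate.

80 Hz

AM sidebands sit at fc ± fm = 24 Hz and 40 Hz.
Highest-frequency component: 40 Hz.
Nyquist rate = 2 × 40 Hz = 80 Hz.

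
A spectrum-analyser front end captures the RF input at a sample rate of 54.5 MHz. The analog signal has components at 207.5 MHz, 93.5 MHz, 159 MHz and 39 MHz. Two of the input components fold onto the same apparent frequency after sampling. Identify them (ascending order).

fs/2 = 27.25 MHz.
207.5 MHz mod fs = 44 MHz.
44 MHz > fs/2 = 27.25 MHz, folds to fs − 44 MHz = 10.5 MHz.
93.5 MHz mod fs = 39 MHz.
39 MHz > fs/2 = 27.25 MHz, folds to fs − 39 MHz = 15.5 MHz.
159 MHz mod fs = 50 MHz.
50 MHz > fs/2 = 27.25 MHz, folds to fs − 50 MHz = 4.5 MHz.
39 MHz > fs/2 = 27.25 MHz, folds to fs − 39 MHz = 15.5 MHz.
39 MHz and 93.5 MHz both map to 15.5 MHz.

39 MHz, 93.5 MHz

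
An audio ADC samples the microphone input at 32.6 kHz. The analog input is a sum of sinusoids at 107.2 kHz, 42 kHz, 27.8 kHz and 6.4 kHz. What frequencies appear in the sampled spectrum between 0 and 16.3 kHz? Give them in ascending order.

4.8 kHz, 6.4 kHz, 9.4 kHz

fs/2 = 16.3 kHz.
107.2 kHz mod fs = 9.4 kHz.
9.4 kHz ≤ fs/2 = 16.3 kHz, appears at 9.4 kHz.
42 kHz mod fs = 9.4 kHz.
9.4 kHz ≤ fs/2 = 16.3 kHz, appears at 9.4 kHz.
27.8 kHz > fs/2 = 16.3 kHz, folds to fs − 27.8 kHz = 4.8 kHz.
6.4 kHz ≤ fs/2 = 16.3 kHz, passes unchanged.
Distinct values: {4.8 kHz, 6.4 kHz, 9.4 kHz}.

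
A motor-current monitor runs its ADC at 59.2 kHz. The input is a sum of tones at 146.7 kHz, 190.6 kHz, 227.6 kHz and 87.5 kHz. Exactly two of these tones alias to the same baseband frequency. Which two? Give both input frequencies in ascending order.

fs/2 = 29.6 kHz.
146.7 kHz mod fs = 28.3 kHz.
28.3 kHz ≤ fs/2 = 29.6 kHz, appears at 28.3 kHz.
190.6 kHz mod fs = 13 kHz.
13 kHz ≤ fs/2 = 29.6 kHz, appears at 13 kHz.
227.6 kHz mod fs = 50 kHz.
50 kHz > fs/2 = 29.6 kHz, folds to fs − 50 kHz = 9.2 kHz.
87.5 kHz mod fs = 28.3 kHz.
28.3 kHz ≤ fs/2 = 29.6 kHz, appears at 28.3 kHz.
87.5 kHz and 146.7 kHz both map to 28.3 kHz.

87.5 kHz, 146.7 kHz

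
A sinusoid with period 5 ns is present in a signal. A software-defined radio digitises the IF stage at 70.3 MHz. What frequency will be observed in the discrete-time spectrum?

T = 5 ns → f = 1/T = 200 MHz.
200 MHz mod fs = 59.4 MHz.
59.4 MHz > fs/2 = 35.15 MHz, folds to fs − 59.4 MHz = 10.9 MHz.

10.9 MHz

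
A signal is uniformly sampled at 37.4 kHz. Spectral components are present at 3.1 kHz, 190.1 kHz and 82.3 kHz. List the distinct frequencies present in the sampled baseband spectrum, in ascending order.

fs/2 = 18.7 kHz.
3.1 kHz ≤ fs/2 = 18.7 kHz, passes unchanged.
190.1 kHz mod fs = 3.1 kHz.
3.1 kHz ≤ fs/2 = 18.7 kHz, appears at 3.1 kHz.
82.3 kHz mod fs = 7.5 kHz.
7.5 kHz ≤ fs/2 = 18.7 kHz, appears at 7.5 kHz.
Distinct values: {3.1 kHz, 7.5 kHz}.

3.1 kHz, 7.5 kHz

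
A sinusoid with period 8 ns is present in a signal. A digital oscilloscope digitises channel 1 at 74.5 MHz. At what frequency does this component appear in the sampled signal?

24 MHz

T = 8 ns → f = 1/T = 125 MHz.
125 MHz mod fs = 50.5 MHz.
50.5 MHz > fs/2 = 37.25 MHz, folds to fs − 50.5 MHz = 24 MHz.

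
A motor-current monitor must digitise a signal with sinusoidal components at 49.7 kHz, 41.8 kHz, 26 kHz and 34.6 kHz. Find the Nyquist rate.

99.4 kHz

Highest-frequency component: 49.7 kHz.
Nyquist rate = 2 × 49.7 kHz = 99.4 kHz.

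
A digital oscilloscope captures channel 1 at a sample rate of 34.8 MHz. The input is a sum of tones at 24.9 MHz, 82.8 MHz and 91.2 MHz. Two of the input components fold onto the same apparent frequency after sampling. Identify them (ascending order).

fs/2 = 17.4 MHz.
24.9 MHz > fs/2 = 17.4 MHz, folds to fs − 24.9 MHz = 9.9 MHz.
82.8 MHz mod fs = 13.2 MHz.
13.2 MHz ≤ fs/2 = 17.4 MHz, appears at 13.2 MHz.
91.2 MHz mod fs = 21.6 MHz.
21.6 MHz > fs/2 = 17.4 MHz, folds to fs − 21.6 MHz = 13.2 MHz.
82.8 MHz and 91.2 MHz both map to 13.2 MHz.

82.8 MHz, 91.2 MHz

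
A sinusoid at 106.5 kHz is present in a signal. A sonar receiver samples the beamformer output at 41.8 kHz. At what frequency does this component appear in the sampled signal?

106.5 kHz mod fs = 22.9 kHz.
22.9 kHz > fs/2 = 20.9 kHz, folds to fs − 22.9 kHz = 18.9 kHz.

18.9 kHz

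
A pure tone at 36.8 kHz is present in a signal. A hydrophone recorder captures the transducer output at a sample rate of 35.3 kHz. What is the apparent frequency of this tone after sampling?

36.8 kHz mod fs = 1.5 kHz.
1.5 kHz ≤ fs/2 = 17.65 kHz, appears at 1.5 kHz.

1.5 kHz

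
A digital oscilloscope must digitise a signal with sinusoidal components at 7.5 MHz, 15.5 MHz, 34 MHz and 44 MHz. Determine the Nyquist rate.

88 MHz

Highest-frequency component: 44 MHz.
Nyquist rate = 2 × 44 MHz = 88 MHz.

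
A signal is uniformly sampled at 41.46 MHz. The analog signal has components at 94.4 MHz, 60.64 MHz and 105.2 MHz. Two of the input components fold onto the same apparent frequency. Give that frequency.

19.18 MHz

fs/2 = 20.73 MHz.
94.4 MHz mod fs = 11.48 MHz.
11.48 MHz ≤ fs/2 = 20.73 MHz, appears at 11.48 MHz.
60.64 MHz mod fs = 19.18 MHz.
19.18 MHz ≤ fs/2 = 20.73 MHz, appears at 19.18 MHz.
105.2 MHz mod fs = 22.28 MHz.
22.28 MHz > fs/2 = 20.73 MHz, folds to fs − 22.28 MHz = 19.18 MHz.
60.64 MHz and 105.2 MHz both map to 19.18 MHz.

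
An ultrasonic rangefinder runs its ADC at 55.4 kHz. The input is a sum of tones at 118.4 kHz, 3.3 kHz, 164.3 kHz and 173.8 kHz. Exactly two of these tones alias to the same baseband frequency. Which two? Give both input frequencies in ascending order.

118.4 kHz, 173.8 kHz

fs/2 = 27.7 kHz.
118.4 kHz mod fs = 7.6 kHz.
7.6 kHz ≤ fs/2 = 27.7 kHz, appears at 7.6 kHz.
3.3 kHz ≤ fs/2 = 27.7 kHz, passes unchanged.
164.3 kHz mod fs = 53.5 kHz.
53.5 kHz > fs/2 = 27.7 kHz, folds to fs − 53.5 kHz = 1.9 kHz.
173.8 kHz mod fs = 7.6 kHz.
7.6 kHz ≤ fs/2 = 27.7 kHz, appears at 7.6 kHz.
118.4 kHz and 173.8 kHz both map to 7.6 kHz.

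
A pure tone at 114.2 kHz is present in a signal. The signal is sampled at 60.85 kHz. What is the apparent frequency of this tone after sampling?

114.2 kHz mod fs = 53.35 kHz.
53.35 kHz > fs/2 = 30.425 kHz, folds to fs − 53.35 kHz = 7.5 kHz.

7.5 kHz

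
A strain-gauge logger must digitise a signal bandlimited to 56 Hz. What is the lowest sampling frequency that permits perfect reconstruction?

Nyquist rate = 2 × 56 Hz = 112 Hz.

112 Hz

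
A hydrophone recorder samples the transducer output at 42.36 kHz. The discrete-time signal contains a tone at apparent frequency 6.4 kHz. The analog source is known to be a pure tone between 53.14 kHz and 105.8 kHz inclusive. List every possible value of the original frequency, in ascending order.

78.32 kHz, 91.12 kHz

Frequencies that alias to 6.4 kHz are k·fs ± 6.4 kHz for integer k ≥ 0.
k=0: 6.4 kHz.
k=1: 35.96 kHz, 48.76 kHz.
k=2: 78.32 kHz, 91.12 kHz.
k=3: 120.68 kHz, 133.48 kHz.
Within [53.14 kHz, 105.8 kHz]: 78.32 kHz, 91.12 kHz.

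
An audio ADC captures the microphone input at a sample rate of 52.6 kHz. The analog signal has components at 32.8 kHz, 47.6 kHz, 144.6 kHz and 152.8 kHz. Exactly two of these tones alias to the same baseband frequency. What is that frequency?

fs/2 = 26.3 kHz.
32.8 kHz > fs/2 = 26.3 kHz, folds to fs − 32.8 kHz = 19.8 kHz.
47.6 kHz > fs/2 = 26.3 kHz, folds to fs − 47.6 kHz = 5 kHz.
144.6 kHz mod fs = 39.4 kHz.
39.4 kHz > fs/2 = 26.3 kHz, folds to fs − 39.4 kHz = 13.2 kHz.
152.8 kHz mod fs = 47.6 kHz.
47.6 kHz > fs/2 = 26.3 kHz, folds to fs − 47.6 kHz = 5 kHz.
47.6 kHz and 152.8 kHz both map to 5 kHz.

5 kHz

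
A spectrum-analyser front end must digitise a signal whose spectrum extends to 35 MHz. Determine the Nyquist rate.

70 MHz

Nyquist rate = 2 × 35 MHz = 70 MHz.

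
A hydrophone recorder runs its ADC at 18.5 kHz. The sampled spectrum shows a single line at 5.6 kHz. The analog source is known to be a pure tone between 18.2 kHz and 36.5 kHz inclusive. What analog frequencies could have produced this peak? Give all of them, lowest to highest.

Frequencies that alias to 5.6 kHz are k·fs ± 5.6 kHz for integer k ≥ 0.
k=0: 5.6 kHz.
k=1: 12.9 kHz, 24.1 kHz.
k=2: 31.4 kHz, 42.6 kHz.
k=3: 49.9 kHz, 61.1 kHz.
Within [18.2 kHz, 36.5 kHz]: 24.1 kHz, 31.4 kHz.

24.1 kHz, 31.4 kHz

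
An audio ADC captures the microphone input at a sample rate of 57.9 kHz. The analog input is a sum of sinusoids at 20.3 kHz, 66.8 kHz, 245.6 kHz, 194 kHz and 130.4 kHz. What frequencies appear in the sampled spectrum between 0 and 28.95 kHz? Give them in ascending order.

fs/2 = 28.95 kHz.
20.3 kHz ≤ fs/2 = 28.95 kHz, passes unchanged.
66.8 kHz mod fs = 8.9 kHz.
8.9 kHz ≤ fs/2 = 28.95 kHz, appears at 8.9 kHz.
245.6 kHz mod fs = 14 kHz.
14 kHz ≤ fs/2 = 28.95 kHz, appears at 14 kHz.
194 kHz mod fs = 20.3 kHz.
20.3 kHz ≤ fs/2 = 28.95 kHz, appears at 20.3 kHz.
130.4 kHz mod fs = 14.6 kHz.
14.6 kHz ≤ fs/2 = 28.95 kHz, appears at 14.6 kHz.
Distinct values: {8.9 kHz, 14 kHz, 14.6 kHz, 20.3 kHz}.

8.9 kHz, 14 kHz, 14.6 kHz, 20.3 kHz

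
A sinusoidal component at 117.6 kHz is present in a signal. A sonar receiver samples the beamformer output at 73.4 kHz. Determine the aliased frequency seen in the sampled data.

117.6 kHz mod fs = 44.2 kHz.
44.2 kHz > fs/2 = 36.7 kHz, folds to fs − 44.2 kHz = 29.2 kHz.

29.2 kHz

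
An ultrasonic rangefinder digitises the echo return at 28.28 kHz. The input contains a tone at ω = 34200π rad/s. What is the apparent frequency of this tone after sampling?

ω = 34200π rad/s → f = ω/(2π) = 17100 Hz = 17.1 kHz.
17.1 kHz > fs/2 = 14.14 kHz, folds to fs − 17.1 kHz = 11.18 kHz.

11.18 kHz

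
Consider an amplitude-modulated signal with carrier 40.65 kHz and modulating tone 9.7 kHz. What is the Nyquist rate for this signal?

AM sidebands sit at fc ± fm = 30.95 kHz and 50.35 kHz.
Highest-frequency component: 50.35 kHz.
Nyquist rate = 2 × 50.35 kHz = 100.7 kHz.

100.7 kHz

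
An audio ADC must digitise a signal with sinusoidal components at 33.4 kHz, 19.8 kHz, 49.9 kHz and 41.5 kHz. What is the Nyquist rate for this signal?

Highest-frequency component: 49.9 kHz.
Nyquist rate = 2 × 49.9 kHz = 99.8 kHz.

99.8 kHz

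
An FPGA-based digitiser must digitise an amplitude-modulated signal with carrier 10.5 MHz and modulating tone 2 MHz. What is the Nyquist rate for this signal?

25 MHz

AM sidebands sit at fc ± fm = 8.5 MHz and 12.5 MHz.
Highest-frequency component: 12.5 MHz.
Nyquist rate = 2 × 12.5 MHz = 25 MHz.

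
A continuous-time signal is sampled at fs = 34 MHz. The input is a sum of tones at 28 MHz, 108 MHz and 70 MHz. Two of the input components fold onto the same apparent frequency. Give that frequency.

fs/2 = 17 MHz.
28 MHz > fs/2 = 17 MHz, folds to fs − 28 MHz = 6 MHz.
108 MHz mod fs = 6 MHz.
6 MHz ≤ fs/2 = 17 MHz, appears at 6 MHz.
70 MHz mod fs = 2 MHz.
2 MHz ≤ fs/2 = 17 MHz, appears at 2 MHz.
28 MHz and 108 MHz both map to 6 MHz.

6 MHz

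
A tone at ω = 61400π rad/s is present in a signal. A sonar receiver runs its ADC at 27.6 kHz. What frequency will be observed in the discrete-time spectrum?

ω = 61400π rad/s → f = ω/(2π) = 30700 Hz = 30.7 kHz.
30.7 kHz mod fs = 3.1 kHz.
3.1 kHz ≤ fs/2 = 13.8 kHz, appears at 3.1 kHz.

3.1 kHz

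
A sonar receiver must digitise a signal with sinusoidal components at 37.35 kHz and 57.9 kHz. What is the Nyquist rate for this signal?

Highest-frequency component: 57.9 kHz.
Nyquist rate = 2 × 57.9 kHz = 115.8 kHz.

115.8 kHz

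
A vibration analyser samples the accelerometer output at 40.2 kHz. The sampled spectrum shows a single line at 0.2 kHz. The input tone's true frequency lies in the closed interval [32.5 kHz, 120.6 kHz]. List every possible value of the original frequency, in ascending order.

40 kHz, 40.4 kHz, 80.2 kHz, 80.6 kHz, 120.4 kHz

Frequencies that alias to 0.2 kHz are k·fs ± 0.2 kHz for integer k ≥ 0.
k=0: 0.2 kHz.
k=1: 40 kHz, 40.4 kHz.
k=2: 80.2 kHz, 80.6 kHz.
k=3: 120.4 kHz, 120.8 kHz.
k=4: 160.6 kHz, 161 kHz.
Within [32.5 kHz, 120.6 kHz]: 40 kHz, 40.4 kHz, 80.2 kHz, 80.6 kHz, 120.4 kHz.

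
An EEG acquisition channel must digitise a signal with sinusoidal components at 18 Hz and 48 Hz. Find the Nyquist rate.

96 Hz

Highest-frequency component: 48 Hz.
Nyquist rate = 2 × 48 Hz = 96 Hz.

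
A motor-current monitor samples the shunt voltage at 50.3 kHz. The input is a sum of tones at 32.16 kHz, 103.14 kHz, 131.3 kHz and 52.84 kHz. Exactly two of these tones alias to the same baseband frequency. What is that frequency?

2.54 kHz

fs/2 = 25.15 kHz.
32.16 kHz > fs/2 = 25.15 kHz, folds to fs − 32.16 kHz = 18.14 kHz.
103.14 kHz mod fs = 2.54 kHz.
2.54 kHz ≤ fs/2 = 25.15 kHz, appears at 2.54 kHz.
131.3 kHz mod fs = 30.7 kHz.
30.7 kHz > fs/2 = 25.15 kHz, folds to fs − 30.7 kHz = 19.6 kHz.
52.84 kHz mod fs = 2.54 kHz.
2.54 kHz ≤ fs/2 = 25.15 kHz, appears at 2.54 kHz.
52.84 kHz and 103.14 kHz both map to 2.54 kHz.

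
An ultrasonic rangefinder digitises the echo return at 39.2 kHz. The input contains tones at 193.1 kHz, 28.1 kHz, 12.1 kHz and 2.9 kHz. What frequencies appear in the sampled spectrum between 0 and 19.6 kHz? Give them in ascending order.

2.9 kHz, 11.1 kHz, 12.1 kHz

fs/2 = 19.6 kHz.
193.1 kHz mod fs = 36.3 kHz.
36.3 kHz > fs/2 = 19.6 kHz, folds to fs − 36.3 kHz = 2.9 kHz.
28.1 kHz > fs/2 = 19.6 kHz, folds to fs − 28.1 kHz = 11.1 kHz.
12.1 kHz ≤ fs/2 = 19.6 kHz, passes unchanged.
2.9 kHz ≤ fs/2 = 19.6 kHz, passes unchanged.
Distinct values: {2.9 kHz, 11.1 kHz, 12.1 kHz}.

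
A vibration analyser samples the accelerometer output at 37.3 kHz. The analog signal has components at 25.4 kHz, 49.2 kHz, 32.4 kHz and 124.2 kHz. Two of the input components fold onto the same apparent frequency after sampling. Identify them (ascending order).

25.4 kHz, 49.2 kHz

fs/2 = 18.65 kHz.
25.4 kHz > fs/2 = 18.65 kHz, folds to fs − 25.4 kHz = 11.9 kHz.
49.2 kHz mod fs = 11.9 kHz.
11.9 kHz ≤ fs/2 = 18.65 kHz, appears at 11.9 kHz.
32.4 kHz > fs/2 = 18.65 kHz, folds to fs − 32.4 kHz = 4.9 kHz.
124.2 kHz mod fs = 12.3 kHz.
12.3 kHz ≤ fs/2 = 18.65 kHz, appears at 12.3 kHz.
25.4 kHz and 49.2 kHz both map to 11.9 kHz.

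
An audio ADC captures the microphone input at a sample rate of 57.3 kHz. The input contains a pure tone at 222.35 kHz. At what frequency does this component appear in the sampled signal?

6.85 kHz

222.35 kHz mod fs = 50.45 kHz.
50.45 kHz > fs/2 = 28.65 kHz, folds to fs − 50.45 kHz = 6.85 kHz.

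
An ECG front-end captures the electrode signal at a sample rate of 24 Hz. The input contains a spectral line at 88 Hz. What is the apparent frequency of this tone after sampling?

8 Hz

88 Hz mod fs = 16 Hz.
16 Hz > fs/2 = 12 Hz, folds to fs − 16 Hz = 8 Hz.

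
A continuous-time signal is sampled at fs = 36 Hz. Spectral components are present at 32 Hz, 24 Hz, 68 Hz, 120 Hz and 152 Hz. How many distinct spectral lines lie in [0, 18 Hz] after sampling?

3

fs/2 = 18 Hz.
32 Hz > fs/2 = 18 Hz, folds to fs − 32 Hz = 4 Hz.
24 Hz > fs/2 = 18 Hz, folds to fs − 24 Hz = 12 Hz.
68 Hz mod fs = 32 Hz.
32 Hz > fs/2 = 18 Hz, folds to fs − 32 Hz = 4 Hz.
120 Hz mod fs = 12 Hz.
12 Hz ≤ fs/2 = 18 Hz, appears at 12 Hz.
152 Hz mod fs = 8 Hz.
8 Hz ≤ fs/2 = 18 Hz, appears at 8 Hz.
Distinct values: {4 Hz, 8 Hz, 12 Hz} → 3.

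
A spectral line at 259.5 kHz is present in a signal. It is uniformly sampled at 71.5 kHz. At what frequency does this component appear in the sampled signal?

259.5 kHz mod fs = 45 kHz.
45 kHz > fs/2 = 35.75 kHz, folds to fs − 45 kHz = 26.5 kHz.

26.5 kHz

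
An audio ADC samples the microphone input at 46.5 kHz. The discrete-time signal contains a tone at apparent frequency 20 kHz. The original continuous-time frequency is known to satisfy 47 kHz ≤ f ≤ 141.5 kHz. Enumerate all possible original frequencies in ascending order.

Frequencies that alias to 20 kHz are k·fs ± 20 kHz for integer k ≥ 0.
k=0: 20 kHz.
k=1: 26.5 kHz, 66.5 kHz.
k=2: 73 kHz, 113 kHz.
k=3: 119.5 kHz, 159.5 kHz.
k=4: 166 kHz, 206 kHz.
Within [47 kHz, 141.5 kHz]: 66.5 kHz, 73 kHz, 113 kHz, 119.5 kHz.

66.5 kHz, 73 kHz, 113 kHz, 119.5 kHz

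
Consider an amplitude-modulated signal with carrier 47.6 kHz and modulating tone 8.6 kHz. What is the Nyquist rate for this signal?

112.4 kHz

AM sidebands sit at fc ± fm = 39 kHz and 56.2 kHz.
Highest-frequency component: 56.2 kHz.
Nyquist rate = 2 × 56.2 kHz = 112.4 kHz.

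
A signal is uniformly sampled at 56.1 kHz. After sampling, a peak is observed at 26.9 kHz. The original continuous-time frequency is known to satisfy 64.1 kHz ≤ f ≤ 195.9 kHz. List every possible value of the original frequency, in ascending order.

83 kHz, 85.3 kHz, 139.1 kHz, 141.4 kHz, 195.2 kHz

Frequencies that alias to 26.9 kHz are k·fs ± 26.9 kHz for integer k ≥ 0.
k=0: 26.9 kHz.
k=1: 29.2 kHz, 83 kHz.
k=2: 85.3 kHz, 139.1 kHz.
k=3: 141.4 kHz, 195.2 kHz.
k=4: 197.5 kHz, 251.3 kHz.
Within [64.1 kHz, 195.9 kHz]: 83 kHz, 85.3 kHz, 139.1 kHz, 141.4 kHz, 195.2 kHz.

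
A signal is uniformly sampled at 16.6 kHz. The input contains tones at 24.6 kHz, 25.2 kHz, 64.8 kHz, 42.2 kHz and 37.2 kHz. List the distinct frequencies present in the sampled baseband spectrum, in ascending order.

fs/2 = 8.3 kHz.
24.6 kHz mod fs = 8 kHz.
8 kHz ≤ fs/2 = 8.3 kHz, appears at 8 kHz.
25.2 kHz mod fs = 8.6 kHz.
8.6 kHz > fs/2 = 8.3 kHz, folds to fs − 8.6 kHz = 8 kHz.
64.8 kHz mod fs = 15 kHz.
15 kHz > fs/2 = 8.3 kHz, folds to fs − 15 kHz = 1.6 kHz.
42.2 kHz mod fs = 9 kHz.
9 kHz > fs/2 = 8.3 kHz, folds to fs − 9 kHz = 7.6 kHz.
37.2 kHz mod fs = 4 kHz.
4 kHz ≤ fs/2 = 8.3 kHz, appears at 4 kHz.
Distinct values: {1.6 kHz, 4 kHz, 7.6 kHz, 8 kHz}.

1.6 kHz, 4 kHz, 7.6 kHz, 8 kHz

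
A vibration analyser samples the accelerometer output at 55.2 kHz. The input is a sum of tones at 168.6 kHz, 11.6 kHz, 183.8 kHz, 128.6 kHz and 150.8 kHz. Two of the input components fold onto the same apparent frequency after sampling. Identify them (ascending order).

128.6 kHz, 183.8 kHz

fs/2 = 27.6 kHz.
168.6 kHz mod fs = 3 kHz.
3 kHz ≤ fs/2 = 27.6 kHz, appears at 3 kHz.
11.6 kHz ≤ fs/2 = 27.6 kHz, passes unchanged.
183.8 kHz mod fs = 18.2 kHz.
18.2 kHz ≤ fs/2 = 27.6 kHz, appears at 18.2 kHz.
128.6 kHz mod fs = 18.2 kHz.
18.2 kHz ≤ fs/2 = 27.6 kHz, appears at 18.2 kHz.
150.8 kHz mod fs = 40.4 kHz.
40.4 kHz > fs/2 = 27.6 kHz, folds to fs − 40.4 kHz = 14.8 kHz.
128.6 kHz and 183.8 kHz both map to 18.2 kHz.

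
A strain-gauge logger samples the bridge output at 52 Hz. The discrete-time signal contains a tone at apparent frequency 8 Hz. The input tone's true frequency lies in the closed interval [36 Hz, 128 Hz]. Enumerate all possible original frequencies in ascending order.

44 Hz, 60 Hz, 96 Hz, 112 Hz

Frequencies that alias to 8 Hz are k·fs ± 8 Hz for integer k ≥ 0.
k=0: 8 Hz.
k=1: 44 Hz, 60 Hz.
k=2: 96 Hz, 112 Hz.
k=3: 148 Hz, 164 Hz.
Within [36 Hz, 128 Hz]: 44 Hz, 60 Hz, 96 Hz, 112 Hz.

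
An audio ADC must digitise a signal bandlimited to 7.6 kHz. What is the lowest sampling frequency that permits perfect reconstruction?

15.2 kHz

Nyquist rate = 2 × 7.6 kHz = 15.2 kHz.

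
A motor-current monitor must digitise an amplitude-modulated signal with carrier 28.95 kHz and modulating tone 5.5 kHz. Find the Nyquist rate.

AM sidebands sit at fc ± fm = 23.45 kHz and 34.45 kHz.
Highest-frequency component: 34.45 kHz.
Nyquist rate = 2 × 34.45 kHz = 68.9 kHz.

68.9 kHz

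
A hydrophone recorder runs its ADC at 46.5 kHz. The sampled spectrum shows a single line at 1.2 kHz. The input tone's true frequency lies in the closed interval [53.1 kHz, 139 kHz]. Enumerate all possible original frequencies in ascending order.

91.8 kHz, 94.2 kHz, 138.3 kHz

Frequencies that alias to 1.2 kHz are k·fs ± 1.2 kHz for integer k ≥ 0.
k=0: 1.2 kHz.
k=1: 45.3 kHz, 47.7 kHz.
k=2: 91.8 kHz, 94.2 kHz.
k=3: 138.3 kHz, 140.7 kHz.
k=4: 184.8 kHz, 187.2 kHz.
Within [53.1 kHz, 139 kHz]: 91.8 kHz, 94.2 kHz, 138.3 kHz.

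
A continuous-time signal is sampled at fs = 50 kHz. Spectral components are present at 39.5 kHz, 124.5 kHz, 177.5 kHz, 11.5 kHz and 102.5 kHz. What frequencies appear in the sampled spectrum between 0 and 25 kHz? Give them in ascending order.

fs/2 = 25 kHz.
39.5 kHz > fs/2 = 25 kHz, folds to fs − 39.5 kHz = 10.5 kHz.
124.5 kHz mod fs = 24.5 kHz.
24.5 kHz ≤ fs/2 = 25 kHz, appears at 24.5 kHz.
177.5 kHz mod fs = 27.5 kHz.
27.5 kHz > fs/2 = 25 kHz, folds to fs − 27.5 kHz = 22.5 kHz.
11.5 kHz ≤ fs/2 = 25 kHz, passes unchanged.
102.5 kHz mod fs = 2.5 kHz.
2.5 kHz ≤ fs/2 = 25 kHz, appears at 2.5 kHz.
Distinct values: {2.5 kHz, 10.5 kHz, 11.5 kHz, 22.5 kHz, 24.5 kHz}.

2.5 kHz, 10.5 kHz, 11.5 kHz, 22.5 kHz, 24.5 kHz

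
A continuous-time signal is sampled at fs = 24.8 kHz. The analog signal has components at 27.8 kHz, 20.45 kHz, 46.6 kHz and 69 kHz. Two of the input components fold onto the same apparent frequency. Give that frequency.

3 kHz

fs/2 = 12.4 kHz.
27.8 kHz mod fs = 3 kHz.
3 kHz ≤ fs/2 = 12.4 kHz, appears at 3 kHz.
20.45 kHz > fs/2 = 12.4 kHz, folds to fs − 20.45 kHz = 4.35 kHz.
46.6 kHz mod fs = 21.8 kHz.
21.8 kHz > fs/2 = 12.4 kHz, folds to fs − 21.8 kHz = 3 kHz.
69 kHz mod fs = 19.4 kHz.
19.4 kHz > fs/2 = 12.4 kHz, folds to fs − 19.4 kHz = 5.4 kHz.
27.8 kHz and 46.6 kHz both map to 3 kHz.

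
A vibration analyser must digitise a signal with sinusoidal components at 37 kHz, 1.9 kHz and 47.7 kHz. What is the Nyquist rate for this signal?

95.4 kHz

Highest-frequency component: 47.7 kHz.
Nyquist rate = 2 × 47.7 kHz = 95.4 kHz.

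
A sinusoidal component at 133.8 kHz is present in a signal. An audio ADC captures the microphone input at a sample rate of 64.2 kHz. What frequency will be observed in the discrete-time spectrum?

133.8 kHz mod fs = 5.4 kHz.
5.4 kHz ≤ fs/2 = 32.1 kHz, appears at 5.4 kHz.

5.4 kHz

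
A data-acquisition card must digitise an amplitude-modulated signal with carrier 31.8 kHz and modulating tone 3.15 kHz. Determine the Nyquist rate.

69.9 kHz

AM sidebands sit at fc ± fm = 28.65 kHz and 34.95 kHz.
Highest-frequency component: 34.95 kHz.
Nyquist rate = 2 × 34.95 kHz = 69.9 kHz.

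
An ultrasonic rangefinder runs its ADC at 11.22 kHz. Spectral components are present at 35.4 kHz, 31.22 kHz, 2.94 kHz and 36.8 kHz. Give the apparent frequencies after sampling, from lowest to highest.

1.74 kHz, 2.44 kHz, 2.94 kHz, 3.14 kHz

fs/2 = 5.61 kHz.
35.4 kHz mod fs = 1.74 kHz.
1.74 kHz ≤ fs/2 = 5.61 kHz, appears at 1.74 kHz.
31.22 kHz mod fs = 8.78 kHz.
8.78 kHz > fs/2 = 5.61 kHz, folds to fs − 8.78 kHz = 2.44 kHz.
2.94 kHz ≤ fs/2 = 5.61 kHz, passes unchanged.
36.8 kHz mod fs = 3.14 kHz.
3.14 kHz ≤ fs/2 = 5.61 kHz, appears at 3.14 kHz.
Distinct values: {1.74 kHz, 2.44 kHz, 2.94 kHz, 3.14 kHz}.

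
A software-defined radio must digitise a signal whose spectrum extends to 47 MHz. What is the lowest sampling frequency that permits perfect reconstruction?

94 MHz

Nyquist rate = 2 × 47 MHz = 94 MHz.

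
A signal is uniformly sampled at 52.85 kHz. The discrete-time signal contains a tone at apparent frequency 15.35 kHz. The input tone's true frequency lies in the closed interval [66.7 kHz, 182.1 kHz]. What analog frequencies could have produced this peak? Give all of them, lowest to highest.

68.2 kHz, 90.35 kHz, 121.05 kHz, 143.2 kHz, 173.9 kHz

Frequencies that alias to 15.35 kHz are k·fs ± 15.35 kHz for integer k ≥ 0.
k=0: 15.35 kHz.
k=1: 37.5 kHz, 68.2 kHz.
k=2: 90.35 kHz, 121.05 kHz.
k=3: 143.2 kHz, 173.9 kHz.
k=4: 196.05 kHz, 226.75 kHz.
Within [66.7 kHz, 182.1 kHz]: 68.2 kHz, 90.35 kHz, 121.05 kHz, 143.2 kHz, 173.9 kHz.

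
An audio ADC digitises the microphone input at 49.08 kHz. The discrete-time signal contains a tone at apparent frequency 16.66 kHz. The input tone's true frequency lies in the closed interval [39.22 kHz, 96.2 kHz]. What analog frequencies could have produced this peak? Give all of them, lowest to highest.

Frequencies that alias to 16.66 kHz are k·fs ± 16.66 kHz for integer k ≥ 0.
k=0: 16.66 kHz.
k=1: 32.42 kHz, 65.74 kHz.
k=2: 81.5 kHz, 114.82 kHz.
k=3: 130.58 kHz, 163.9 kHz.
Within [39.22 kHz, 96.2 kHz]: 65.74 kHz, 81.5 kHz.

65.74 kHz, 81.5 kHz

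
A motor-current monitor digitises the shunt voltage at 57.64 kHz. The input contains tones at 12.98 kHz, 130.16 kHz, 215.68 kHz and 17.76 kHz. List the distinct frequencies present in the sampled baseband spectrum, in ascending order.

12.98 kHz, 14.88 kHz, 17.76 kHz

fs/2 = 28.82 kHz.
12.98 kHz ≤ fs/2 = 28.82 kHz, passes unchanged.
130.16 kHz mod fs = 14.88 kHz.
14.88 kHz ≤ fs/2 = 28.82 kHz, appears at 14.88 kHz.
215.68 kHz mod fs = 42.76 kHz.
42.76 kHz > fs/2 = 28.82 kHz, folds to fs − 42.76 kHz = 14.88 kHz.
17.76 kHz ≤ fs/2 = 28.82 kHz, passes unchanged.
Distinct values: {12.98 kHz, 14.88 kHz, 17.76 kHz}.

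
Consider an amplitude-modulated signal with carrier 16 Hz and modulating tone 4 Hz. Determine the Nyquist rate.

40 Hz

AM sidebands sit at fc ± fm = 12 Hz and 20 Hz.
Highest-frequency component: 20 Hz.
Nyquist rate = 2 × 20 Hz = 40 Hz.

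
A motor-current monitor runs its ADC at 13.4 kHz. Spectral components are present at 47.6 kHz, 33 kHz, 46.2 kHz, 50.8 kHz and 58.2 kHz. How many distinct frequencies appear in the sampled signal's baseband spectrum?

4

fs/2 = 6.7 kHz.
47.6 kHz mod fs = 7.4 kHz.
7.4 kHz > fs/2 = 6.7 kHz, folds to fs − 7.4 kHz = 6 kHz.
33 kHz mod fs = 6.2 kHz.
6.2 kHz ≤ fs/2 = 6.7 kHz, appears at 6.2 kHz.
46.2 kHz mod fs = 6 kHz.
6 kHz ≤ fs/2 = 6.7 kHz, appears at 6 kHz.
50.8 kHz mod fs = 10.6 kHz.
10.6 kHz > fs/2 = 6.7 kHz, folds to fs − 10.6 kHz = 2.8 kHz.
58.2 kHz mod fs = 4.6 kHz.
4.6 kHz ≤ fs/2 = 6.7 kHz, appears at 4.6 kHz.
Distinct values: {2.8 kHz, 4.6 kHz, 6 kHz, 6.2 kHz} → 4.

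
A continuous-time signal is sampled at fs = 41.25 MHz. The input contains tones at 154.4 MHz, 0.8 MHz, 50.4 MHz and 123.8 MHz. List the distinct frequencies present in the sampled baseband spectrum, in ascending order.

0.05 MHz, 0.8 MHz, 9.15 MHz, 10.6 MHz

fs/2 = 20.625 MHz.
154.4 MHz mod fs = 30.65 MHz.
30.65 MHz > fs/2 = 20.625 MHz, folds to fs − 30.65 MHz = 10.6 MHz.
0.8 MHz ≤ fs/2 = 20.625 MHz, passes unchanged.
50.4 MHz mod fs = 9.15 MHz.
9.15 MHz ≤ fs/2 = 20.625 MHz, appears at 9.15 MHz.
123.8 MHz mod fs = 0.05 MHz.
0.05 MHz ≤ fs/2 = 20.625 MHz, appears at 0.05 MHz.
Distinct values: {0.05 MHz, 0.8 MHz, 9.15 MHz, 10.6 MHz}.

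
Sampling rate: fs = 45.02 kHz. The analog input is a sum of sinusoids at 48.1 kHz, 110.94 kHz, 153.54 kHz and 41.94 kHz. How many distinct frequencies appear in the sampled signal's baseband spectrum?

3

fs/2 = 22.51 kHz.
48.1 kHz mod fs = 3.08 kHz.
3.08 kHz ≤ fs/2 = 22.51 kHz, appears at 3.08 kHz.
110.94 kHz mod fs = 20.9 kHz.
20.9 kHz ≤ fs/2 = 22.51 kHz, appears at 20.9 kHz.
153.54 kHz mod fs = 18.48 kHz.
18.48 kHz ≤ fs/2 = 22.51 kHz, appears at 18.48 kHz.
41.94 kHz > fs/2 = 22.51 kHz, folds to fs − 41.94 kHz = 3.08 kHz.
Distinct values: {3.08 kHz, 18.48 kHz, 20.9 kHz} → 3.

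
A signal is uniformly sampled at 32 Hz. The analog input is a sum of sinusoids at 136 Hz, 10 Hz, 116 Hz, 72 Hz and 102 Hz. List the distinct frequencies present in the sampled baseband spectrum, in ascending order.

6 Hz, 8 Hz, 10 Hz, 12 Hz

fs/2 = 16 Hz.
136 Hz mod fs = 8 Hz.
8 Hz ≤ fs/2 = 16 Hz, appears at 8 Hz.
10 Hz ≤ fs/2 = 16 Hz, passes unchanged.
116 Hz mod fs = 20 Hz.
20 Hz > fs/2 = 16 Hz, folds to fs − 20 Hz = 12 Hz.
72 Hz mod fs = 8 Hz.
8 Hz ≤ fs/2 = 16 Hz, appears at 8 Hz.
102 Hz mod fs = 6 Hz.
6 Hz ≤ fs/2 = 16 Hz, appears at 6 Hz.
Distinct values: {6 Hz, 8 Hz, 10 Hz, 12 Hz}.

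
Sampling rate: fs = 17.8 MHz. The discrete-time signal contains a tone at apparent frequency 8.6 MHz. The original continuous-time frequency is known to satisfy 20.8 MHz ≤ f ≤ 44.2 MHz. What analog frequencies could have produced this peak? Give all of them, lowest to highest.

26.4 MHz, 27 MHz, 44.2 MHz

Frequencies that alias to 8.6 MHz are k·fs ± 8.6 MHz for integer k ≥ 0.
k=0: 8.6 MHz.
k=1: 9.2 MHz, 26.4 MHz.
k=2: 27 MHz, 44.2 MHz.
k=3: 44.8 MHz, 62 MHz.
Within [20.8 MHz, 44.2 MHz]: 26.4 MHz, 27 MHz, 44.2 MHz.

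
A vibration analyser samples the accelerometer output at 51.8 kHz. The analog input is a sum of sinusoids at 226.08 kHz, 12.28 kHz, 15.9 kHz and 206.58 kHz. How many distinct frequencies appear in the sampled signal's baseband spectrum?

fs/2 = 25.9 kHz.
226.08 kHz mod fs = 18.88 kHz.
18.88 kHz ≤ fs/2 = 25.9 kHz, appears at 18.88 kHz.
12.28 kHz ≤ fs/2 = 25.9 kHz, passes unchanged.
15.9 kHz ≤ fs/2 = 25.9 kHz, passes unchanged.
206.58 kHz mod fs = 51.18 kHz.
51.18 kHz > fs/2 = 25.9 kHz, folds to fs − 51.18 kHz = 0.62 kHz.
Distinct values: {0.62 kHz, 12.28 kHz, 15.9 kHz, 18.88 kHz} → 4.

4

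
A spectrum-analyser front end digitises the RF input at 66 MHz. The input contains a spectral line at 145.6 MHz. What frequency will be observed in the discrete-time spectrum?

145.6 MHz mod fs = 13.6 MHz.
13.6 MHz ≤ fs/2 = 33 MHz, appears at 13.6 MHz.

13.6 MHz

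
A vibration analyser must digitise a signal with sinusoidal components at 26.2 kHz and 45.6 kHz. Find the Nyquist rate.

91.2 kHz

Highest-frequency component: 45.6 kHz.
Nyquist rate = 2 × 45.6 kHz = 91.2 kHz.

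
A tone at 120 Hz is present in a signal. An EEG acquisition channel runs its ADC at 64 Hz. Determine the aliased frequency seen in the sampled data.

120 Hz mod fs = 56 Hz.
56 Hz > fs/2 = 32 Hz, folds to fs − 56 Hz = 8 Hz.

8 Hz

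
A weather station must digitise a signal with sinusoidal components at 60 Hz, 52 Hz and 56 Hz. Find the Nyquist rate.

Highest-frequency component: 60 Hz.
Nyquist rate = 2 × 60 Hz = 120 Hz.

120 Hz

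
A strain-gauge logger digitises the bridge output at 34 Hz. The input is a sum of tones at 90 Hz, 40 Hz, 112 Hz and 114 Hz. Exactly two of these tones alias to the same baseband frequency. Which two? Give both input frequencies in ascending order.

fs/2 = 17 Hz.
90 Hz mod fs = 22 Hz.
22 Hz > fs/2 = 17 Hz, folds to fs − 22 Hz = 12 Hz.
40 Hz mod fs = 6 Hz.
6 Hz ≤ fs/2 = 17 Hz, appears at 6 Hz.
112 Hz mod fs = 10 Hz.
10 Hz ≤ fs/2 = 17 Hz, appears at 10 Hz.
114 Hz mod fs = 12 Hz.
12 Hz ≤ fs/2 = 17 Hz, appears at 12 Hz.
90 Hz and 114 Hz both map to 12 Hz.

90 Hz, 114 Hz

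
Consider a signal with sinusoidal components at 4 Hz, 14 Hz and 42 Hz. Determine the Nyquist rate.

84 Hz

Highest-frequency component: 42 Hz.
Nyquist rate = 2 × 42 Hz = 84 Hz.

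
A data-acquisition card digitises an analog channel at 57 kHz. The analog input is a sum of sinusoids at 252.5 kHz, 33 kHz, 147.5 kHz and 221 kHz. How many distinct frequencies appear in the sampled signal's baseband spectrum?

fs/2 = 28.5 kHz.
252.5 kHz mod fs = 24.5 kHz.
24.5 kHz ≤ fs/2 = 28.5 kHz, appears at 24.5 kHz.
33 kHz > fs/2 = 28.5 kHz, folds to fs − 33 kHz = 24 kHz.
147.5 kHz mod fs = 33.5 kHz.
33.5 kHz > fs/2 = 28.5 kHz, folds to fs − 33.5 kHz = 23.5 kHz.
221 kHz mod fs = 50 kHz.
50 kHz > fs/2 = 28.5 kHz, folds to fs − 50 kHz = 7 kHz.
Distinct values: {7 kHz, 23.5 kHz, 24 kHz, 24.5 kHz} → 4.

4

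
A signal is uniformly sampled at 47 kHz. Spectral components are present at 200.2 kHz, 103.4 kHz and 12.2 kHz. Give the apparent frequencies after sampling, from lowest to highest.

9.4 kHz, 12.2 kHz

fs/2 = 23.5 kHz.
200.2 kHz mod fs = 12.2 kHz.
12.2 kHz ≤ fs/2 = 23.5 kHz, appears at 12.2 kHz.
103.4 kHz mod fs = 9.4 kHz.
9.4 kHz ≤ fs/2 = 23.5 kHz, appears at 9.4 kHz.
12.2 kHz ≤ fs/2 = 23.5 kHz, passes unchanged.
Distinct values: {9.4 kHz, 12.2 kHz}.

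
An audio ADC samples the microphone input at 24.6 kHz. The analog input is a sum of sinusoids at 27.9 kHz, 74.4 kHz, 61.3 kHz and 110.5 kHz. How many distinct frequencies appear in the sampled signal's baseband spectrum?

3

fs/2 = 12.3 kHz.
27.9 kHz mod fs = 3.3 kHz.
3.3 kHz ≤ fs/2 = 12.3 kHz, appears at 3.3 kHz.
74.4 kHz mod fs = 0.6 kHz.
0.6 kHz ≤ fs/2 = 12.3 kHz, appears at 0.6 kHz.
61.3 kHz mod fs = 12.1 kHz.
12.1 kHz ≤ fs/2 = 12.3 kHz, appears at 12.1 kHz.
110.5 kHz mod fs = 12.1 kHz.
12.1 kHz ≤ fs/2 = 12.3 kHz, appears at 12.1 kHz.
Distinct values: {0.6 kHz, 3.3 kHz, 12.1 kHz} → 3.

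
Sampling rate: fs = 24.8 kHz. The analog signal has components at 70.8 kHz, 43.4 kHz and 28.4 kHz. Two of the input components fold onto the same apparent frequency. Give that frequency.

3.6 kHz

fs/2 = 12.4 kHz.
70.8 kHz mod fs = 21.2 kHz.
21.2 kHz > fs/2 = 12.4 kHz, folds to fs − 21.2 kHz = 3.6 kHz.
43.4 kHz mod fs = 18.6 kHz.
18.6 kHz > fs/2 = 12.4 kHz, folds to fs − 18.6 kHz = 6.2 kHz.
28.4 kHz mod fs = 3.6 kHz.
3.6 kHz ≤ fs/2 = 12.4 kHz, appears at 3.6 kHz.
28.4 kHz and 70.8 kHz both map to 3.6 kHz.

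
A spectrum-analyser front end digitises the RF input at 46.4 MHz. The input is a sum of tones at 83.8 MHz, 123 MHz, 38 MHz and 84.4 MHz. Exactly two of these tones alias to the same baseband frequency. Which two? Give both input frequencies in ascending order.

fs/2 = 23.2 MHz.
83.8 MHz mod fs = 37.4 MHz.
37.4 MHz > fs/2 = 23.2 MHz, folds to fs − 37.4 MHz = 9 MHz.
123 MHz mod fs = 30.2 MHz.
30.2 MHz > fs/2 = 23.2 MHz, folds to fs − 30.2 MHz = 16.2 MHz.
38 MHz > fs/2 = 23.2 MHz, folds to fs − 38 MHz = 8.4 MHz.
84.4 MHz mod fs = 38 MHz.
38 MHz > fs/2 = 23.2 MHz, folds to fs − 38 MHz = 8.4 MHz.
38 MHz and 84.4 MHz both map to 8.4 MHz.

38 MHz, 84.4 MHz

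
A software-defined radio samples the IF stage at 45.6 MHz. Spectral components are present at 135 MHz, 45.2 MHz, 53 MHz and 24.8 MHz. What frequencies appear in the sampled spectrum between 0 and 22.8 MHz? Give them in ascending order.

0.4 MHz, 1.8 MHz, 7.4 MHz, 20.8 MHz

fs/2 = 22.8 MHz.
135 MHz mod fs = 43.8 MHz.
43.8 MHz > fs/2 = 22.8 MHz, folds to fs − 43.8 MHz = 1.8 MHz.
45.2 MHz > fs/2 = 22.8 MHz, folds to fs − 45.2 MHz = 0.4 MHz.
53 MHz mod fs = 7.4 MHz.
7.4 MHz ≤ fs/2 = 22.8 MHz, appears at 7.4 MHz.
24.8 MHz > fs/2 = 22.8 MHz, folds to fs − 24.8 MHz = 20.8 MHz.
Distinct values: {0.4 MHz, 1.8 MHz, 7.4 MHz, 20.8 MHz}.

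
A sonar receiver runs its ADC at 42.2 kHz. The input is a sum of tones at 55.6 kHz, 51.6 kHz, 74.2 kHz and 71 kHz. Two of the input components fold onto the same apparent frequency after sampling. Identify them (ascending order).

55.6 kHz, 71 kHz

fs/2 = 21.1 kHz.
55.6 kHz mod fs = 13.4 kHz.
13.4 kHz ≤ fs/2 = 21.1 kHz, appears at 13.4 kHz.
51.6 kHz mod fs = 9.4 kHz.
9.4 kHz ≤ fs/2 = 21.1 kHz, appears at 9.4 kHz.
74.2 kHz mod fs = 32 kHz.
32 kHz > fs/2 = 21.1 kHz, folds to fs − 32 kHz = 10.2 kHz.
71 kHz mod fs = 28.8 kHz.
28.8 kHz > fs/2 = 21.1 kHz, folds to fs − 28.8 kHz = 13.4 kHz.
55.6 kHz and 71 kHz both map to 13.4 kHz.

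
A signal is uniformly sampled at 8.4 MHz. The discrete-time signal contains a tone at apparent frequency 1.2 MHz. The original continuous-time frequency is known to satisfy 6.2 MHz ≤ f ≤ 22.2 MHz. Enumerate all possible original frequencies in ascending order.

7.2 MHz, 9.6 MHz, 15.6 MHz, 18 MHz

Frequencies that alias to 1.2 MHz are k·fs ± 1.2 MHz for integer k ≥ 0.
k=0: 1.2 MHz.
k=1: 7.2 MHz, 9.6 MHz.
k=2: 15.6 MHz, 18 MHz.
k=3: 24 MHz, 26.4 MHz.
Within [6.2 MHz, 22.2 MHz]: 7.2 MHz, 9.6 MHz, 15.6 MHz, 18 MHz.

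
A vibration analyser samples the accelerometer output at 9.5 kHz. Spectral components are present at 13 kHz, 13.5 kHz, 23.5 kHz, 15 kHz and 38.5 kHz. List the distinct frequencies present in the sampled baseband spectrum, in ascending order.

fs/2 = 4.75 kHz.
13 kHz mod fs = 3.5 kHz.
3.5 kHz ≤ fs/2 = 4.75 kHz, appears at 3.5 kHz.
13.5 kHz mod fs = 4 kHz.
4 kHz ≤ fs/2 = 4.75 kHz, appears at 4 kHz.
23.5 kHz mod fs = 4.5 kHz.
4.5 kHz ≤ fs/2 = 4.75 kHz, appears at 4.5 kHz.
15 kHz mod fs = 5.5 kHz.
5.5 kHz > fs/2 = 4.75 kHz, folds to fs − 5.5 kHz = 4 kHz.
38.5 kHz mod fs = 0.5 kHz.
0.5 kHz ≤ fs/2 = 4.75 kHz, appears at 0.5 kHz.
Distinct values: {0.5 kHz, 3.5 kHz, 4 kHz, 4.5 kHz}.

0.5 kHz, 3.5 kHz, 4 kHz, 4.5 kHz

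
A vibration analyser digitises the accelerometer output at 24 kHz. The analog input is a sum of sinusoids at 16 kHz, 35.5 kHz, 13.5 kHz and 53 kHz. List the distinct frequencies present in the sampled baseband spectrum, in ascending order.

5 kHz, 8 kHz, 10.5 kHz, 11.5 kHz

fs/2 = 12 kHz.
16 kHz > fs/2 = 12 kHz, folds to fs − 16 kHz = 8 kHz.
35.5 kHz mod fs = 11.5 kHz.
11.5 kHz ≤ fs/2 = 12 kHz, appears at 11.5 kHz.
13.5 kHz > fs/2 = 12 kHz, folds to fs − 13.5 kHz = 10.5 kHz.
53 kHz mod fs = 5 kHz.
5 kHz ≤ fs/2 = 12 kHz, appears at 5 kHz.
Distinct values: {5 kHz, 8 kHz, 10.5 kHz, 11.5 kHz}.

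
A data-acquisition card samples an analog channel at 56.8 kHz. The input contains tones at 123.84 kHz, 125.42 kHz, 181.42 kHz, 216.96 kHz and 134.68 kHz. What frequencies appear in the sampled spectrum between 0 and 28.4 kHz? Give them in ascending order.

10.24 kHz, 11.02 kHz, 11.82 kHz, 21.08 kHz

fs/2 = 28.4 kHz.
123.84 kHz mod fs = 10.24 kHz.
10.24 kHz ≤ fs/2 = 28.4 kHz, appears at 10.24 kHz.
125.42 kHz mod fs = 11.82 kHz.
11.82 kHz ≤ fs/2 = 28.4 kHz, appears at 11.82 kHz.
181.42 kHz mod fs = 11.02 kHz.
11.02 kHz ≤ fs/2 = 28.4 kHz, appears at 11.02 kHz.
216.96 kHz mod fs = 46.56 kHz.
46.56 kHz > fs/2 = 28.4 kHz, folds to fs − 46.56 kHz = 10.24 kHz.
134.68 kHz mod fs = 21.08 kHz.
21.08 kHz ≤ fs/2 = 28.4 kHz, appears at 21.08 kHz.
Distinct values: {10.24 kHz, 11.02 kHz, 11.82 kHz, 21.08 kHz}.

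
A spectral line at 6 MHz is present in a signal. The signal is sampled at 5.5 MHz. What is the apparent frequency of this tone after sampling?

6 MHz mod fs = 0.5 MHz.
0.5 MHz ≤ fs/2 = 2.75 MHz, appears at 0.5 MHz.

0.5 MHz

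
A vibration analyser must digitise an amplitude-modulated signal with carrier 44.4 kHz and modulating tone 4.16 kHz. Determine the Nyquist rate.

AM sidebands sit at fc ± fm = 40.24 kHz and 48.56 kHz.
Highest-frequency component: 48.56 kHz.
Nyquist rate = 2 × 48.56 kHz = 97.12 kHz.

97.12 kHz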